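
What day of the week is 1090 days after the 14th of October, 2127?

Sunday

Oct 14, 2127 is a Tuesday.
1090 mod 7 = 5, so 1090 days after a Tuesday is Tuesday + 5 = Sunday.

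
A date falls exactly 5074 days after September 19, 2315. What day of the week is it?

Saturday

Sep 19, 2315 is a Sunday.
5074 mod 7 = 6, so 5074 days after a Sunday is Sunday + 6 = Saturday.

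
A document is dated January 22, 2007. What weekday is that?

January 1, 2007 is a Monday.
Jan 1, 2007 → Jan 22, 2007: 21 days.
Total: 21 days.
21 mod 7 = 0, so Monday + 0 = Monday.

Monday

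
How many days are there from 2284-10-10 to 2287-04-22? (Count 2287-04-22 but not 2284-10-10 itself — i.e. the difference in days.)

924

Oct 10, 2284 → Oct 10, 2285: 365 days.
Oct 10, 2285 → Oct 10, 2286: 365 days.
Oct 10, 2286 → Nov 10, 2286: 31 days (October has 31).
Nov 10, 2286 → Dec 10, 2286: 30 days (November has 30).
Dec 10, 2286 → Jan 10, 2287: 31 days (December has 31).
Jan 10, 2287 → Feb 10, 2287: 31 days (January has 31).
Feb 10, 2287 → Mar 10, 2287: 28 days (February has 28).
Mar 10, 2287 → Apr 10, 2287: 31 days (March has 31).
Apr 10, 2287 → Apr 22, 2287: 12 days.
Total: 924 days.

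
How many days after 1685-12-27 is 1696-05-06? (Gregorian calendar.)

Dec 27, 1685 → Dec 27, 1686: 365 days.
Dec 27, 1686 → Dec 27, 1687: 365 days.
Dec 27, 1687 → Dec 27, 1688: 366 days (Feb 29, 1688 is in that span).
Dec 27, 1688 → Dec 27, 1689: 365 days.
Dec 27, 1689 → Dec 27, 1690: 365 days.
Dec 27, 1690 → Dec 27, 1691: 365 days.
Dec 27, 1691 → Dec 27, 1692: 366 days (Feb 29, 1692 is in that span).
Dec 27, 1692 → Dec 27, 1693: 365 days.
Dec 27, 1693 → Dec 27, 1694: 365 days.
Dec 27, 1694 → Dec 27, 1695: 365 days.
Dec 27, 1695 → Jan 27, 1696: 31 days (December has 31).
Jan 27, 1696 → Feb 27, 1696: 31 days (January has 31).
Feb 27, 1696 → Mar 27, 1696: 29 days (February has 29).
Mar 27, 1696 → Apr 27, 1696: 31 days (March has 31).
Apr 27, 1696 → May 6, 1696: 9 days.
Total: 3783 days.

3783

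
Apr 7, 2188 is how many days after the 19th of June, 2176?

Jun 19, 2176 → Jun 19, 2177: 365 days.
Jun 19, 2177 → Jun 19, 2178: 365 days.
Jun 19, 2178 → Jun 19, 2179: 365 days.
Jun 19, 2179 → Jun 19, 2180: 366 days (Feb 29, 2180 is in that span).
Jun 19, 2180 → Jun 19, 2181: 365 days.
Jun 19, 2181 → Jun 19, 2182: 365 days.
Jun 19, 2182 → Jun 19, 2183: 365 days.
Jun 19, 2183 → Jun 19, 2184: 366 days (Feb 29, 2184 is in that span).
Jun 19, 2184 → Jun 19, 2185: 365 days.
Jun 19, 2185 → Jun 19, 2186: 365 days.
Jun 19, 2186 → Jun 19, 2187: 365 days.
Jun 19, 2187 → Jul 19, 2187: 30 days (June has 30).
Jul 19, 2187 → Aug 19, 2187: 31 days (July has 31).
Aug 19, 2187 → Sep 19, 2187: 31 days (August has 31).
Sep 19, 2187 → Oct 19, 2187: 30 days (September has 30).
Oct 19, 2187 → Nov 19, 2187: 31 days (October has 31).
Nov 19, 2187 → Dec 19, 2187: 30 days (November has 30).
Dec 19, 2187 → Jan 19, 2188: 31 days (December has 31).
Jan 19, 2188 → Feb 19, 2188: 31 days (January has 31).
Feb 19, 2188 → Mar 19, 2188: 29 days (February has 29).
Mar 19, 2188 → Apr 7, 2188: 19 days.
Total: 4310 days.

4310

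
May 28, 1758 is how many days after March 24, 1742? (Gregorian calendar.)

Mar 24, 1742 → Mar 24, 1743: 365 days.
Mar 24, 1743 → Mar 24, 1744: 366 days (Feb 29, 1744 is in that span).
Mar 24, 1744 → Mar 24, 1745: 365 days.
Mar 24, 1745 → Mar 24, 1746: 365 days.
Mar 24, 1746 → Mar 24, 1747: 365 days.
Mar 24, 1747 → Mar 24, 1748: 366 days (Feb 29, 1748 is in that span).
Mar 24, 1748 → Mar 24, 1749: 365 days.
Mar 24, 1749 → Mar 24, 1750: 365 days.
Mar 24, 1750 → Mar 24, 1751: 365 days.
Mar 24, 1751 → Mar 24, 1752: 366 days (Feb 29, 1752 is in that span).
Mar 24, 1752 → Mar 24, 1753: 365 days.
Mar 24, 1753 → Mar 24, 1754: 365 days.
Mar 24, 1754 → Mar 24, 1755: 365 days.
Mar 24, 1755 → Mar 24, 1756: 366 days (Feb 29, 1756 is in that span).
Mar 24, 1756 → Mar 24, 1757: 365 days.
Mar 24, 1757 → Mar 24, 1758: 365 days.
Mar 24, 1758 → Apr 24, 1758: 31 days (March has 31).
Apr 24, 1758 → May 24, 1758: 30 days (April has 30).
May 24, 1758 → May 28, 1758: 4 days.
Total: 5909 days.

5909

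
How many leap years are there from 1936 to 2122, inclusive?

46

Multiples of 4 in [1936,2122]: 47.
Of those, multiples of 100: 2 (not leap unless ÷400).
Multiples of 400: 1.
Leap years = 47 − 2 + 1 = 46.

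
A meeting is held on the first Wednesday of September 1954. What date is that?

September 1, 1954

September 1, 1954 is a Wednesday.
The first Wednesday is therefore September 1 (same day).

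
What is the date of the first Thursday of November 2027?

November 1, 2027 is a Monday.
The first Thursday is therefore November 4 (3 days later).

November 4, 2027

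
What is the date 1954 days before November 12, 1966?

July 7, 1961

−365 (one year) → Nov 12, 1965 (1589 left).
−365 (one year) → Nov 12, 1964 (1224 left).
−366 (one year; includes Feb 29, 1964) → Nov 12, 1963 (858 left).
−365 (one year) → Nov 12, 1962 (493 left).
−365 (one year) → Nov 12, 1961 (128 left).
−12 → Oct 31, 1961 (end of Oct, 31 days; 116 left).
−31 → Sep 30, 1961 (end of Sep, 30 days; 85 left).
−30 → Aug 31, 1961 (end of Aug, 31 days; 55 left).
−31 → Jul 31, 1961 (end of Jul, 31 days; 24 left).
−24 → Jul 7, 1961.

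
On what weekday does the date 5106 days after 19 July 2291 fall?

Wednesday

First find the weekday of Jul 19, 2291. Doomsday rule: the anchor day for the 2200s is Friday. For year 91: 91÷12 = 7 r 7, and 7÷4 = 1, so 7+7+1 = 15.
Friday + 15 ≡ Saturday — that's 2291's doomsday.
In July the doomsday date is Jul 11.
Jul 19 is 8 days after Jul 11; 8 mod 7 = 1, so Saturday + 1 = Sunday.
5106 mod 7 = 3, so 5106 days after a Sunday is Sunday + 3 = Wednesday.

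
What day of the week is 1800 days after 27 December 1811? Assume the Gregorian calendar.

Saturday

Dec 27, 1811 is a Friday.
1800 mod 7 = 1, so 1800 days after a Friday is Friday + 1 = Saturday.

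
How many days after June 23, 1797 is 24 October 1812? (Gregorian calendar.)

Jun 23, 1797 → Jun 23, 1798: 365 days.
Jun 23, 1798 → Jun 23, 1799: 365 days.
Jun 23, 1799 → Jun 23, 1800: 365 days.
Jun 23, 1800 → Jun 23, 1801: 365 days.
Jun 23, 1801 → Jun 23, 1802: 365 days.
Jun 23, 1802 → Jun 23, 1803: 365 days.
Jun 23, 1803 → Jun 23, 1804: 366 days (Feb 29, 1804 is in that span).
Jun 23, 1804 → Jun 23, 1805: 365 days.
Jun 23, 1805 → Jun 23, 1806: 365 days.
Jun 23, 1806 → Jun 23, 1807: 365 days.
Jun 23, 1807 → Jun 23, 1808: 366 days (Feb 29, 1808 is in that span).
Jun 23, 1808 → Jun 23, 1809: 365 days.
Jun 23, 1809 → Jun 23, 1810: 365 days.
Jun 23, 1810 → Jun 23, 1811: 365 days.
Jun 23, 1811 → Jun 23, 1812: 366 days (Feb 29, 1812 is in that span).
Jun 23, 1812 → Jul 23, 1812: 30 days (June has 30).
Jul 23, 1812 → Aug 23, 1812: 31 days (July has 31).
Aug 23, 1812 → Sep 23, 1812: 31 days (August has 31).
Sep 23, 1812 → Oct 23, 1812: 30 days (September has 30).
Oct 23, 1812 → Oct 24, 1812: 1 days.
Total: 5601 days.

5601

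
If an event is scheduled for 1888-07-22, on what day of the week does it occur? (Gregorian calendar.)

Doomsday rule: the anchor day for the 1800s is Friday. For year 88: 88÷12 = 7 r 4, and 4÷4 = 1, so 7+4+1 = 12.
Friday + 12 ≡ Wednesday — that's 1888's doomsday.
In July the doomsday date is Jul 11.
Jul 22 is 11 days after Jul 11; 11 mod 7 = 4, so Wednesday + 4 = Sunday.

Sunday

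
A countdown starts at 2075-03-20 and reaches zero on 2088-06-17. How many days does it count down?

Mar 20, 2075 → Mar 20, 2076: 366 days (Feb 29, 2076 is in that span).
Mar 20, 2076 → Mar 20, 2077: 365 days.
Mar 20, 2077 → Mar 20, 2078: 365 days.
Mar 20, 2078 → Mar 20, 2079: 365 days.
Mar 20, 2079 → Mar 20, 2080: 366 days (Feb 29, 2080 is in that span).
Mar 20, 2080 → Mar 20, 2081: 365 days.
Mar 20, 2081 → Mar 20, 2082: 365 days.
Mar 20, 2082 → Mar 20, 2083: 365 days.
Mar 20, 2083 → Mar 20, 2084: 366 days (Feb 29, 2084 is in that span).
Mar 20, 2084 → Mar 20, 2085: 365 days.
Mar 20, 2085 → Mar 20, 2086: 365 days.
Mar 20, 2086 → Mar 20, 2087: 365 days.
Mar 20, 2087 → Mar 20, 2088: 366 days (Feb 29, 2088 is in that span).
Mar 20, 2088 → Apr 20, 2088: 31 days (March has 31).
Apr 20, 2088 → May 20, 2088: 30 days (April has 30).
May 20, 2088 → Jun 17, 2088: 28 days.
Total: 4838 days.

4838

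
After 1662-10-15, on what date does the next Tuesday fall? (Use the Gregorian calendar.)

Oct 15, 1662 is a Sunday.
From Sunday to the next Tuesday is 2 days.
Oct 15, 1662 + 2 = Oct 17, 1662.

October 17, 1662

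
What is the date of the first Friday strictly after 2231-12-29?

Dec 29, 2231 is a Thursday.
From Thursday to the next Friday is 1 day.
Dec 29, 2231 + 1 = Dec 30, 2231.

December 30, 2231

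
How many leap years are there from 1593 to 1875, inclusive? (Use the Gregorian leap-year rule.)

Multiples of 4 in [1593,1875]: 70.
Of those, multiples of 100: 3 (not leap unless ÷400).
Multiples of 400: 1.
Leap years = 70 − 3 + 1 = 68.

68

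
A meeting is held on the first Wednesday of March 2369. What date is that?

March 1, 2369 is a Saturday.
The first Wednesday is therefore March 5 (4 days later).

March 5, 2369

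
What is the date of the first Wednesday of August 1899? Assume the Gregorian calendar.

August 1, 1899 is a Tuesday.
The first Wednesday is therefore August 2 (1 days later).

August 2, 1899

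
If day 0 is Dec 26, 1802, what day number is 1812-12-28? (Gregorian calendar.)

Dec 26, 1802 → Dec 26, 1803: 365 days.
Dec 26, 1803 → Dec 26, 1804: 366 days (Feb 29, 1804 is in that span).
Dec 26, 1804 → Dec 26, 1805: 365 days.
Dec 26, 1805 → Dec 26, 1806: 365 days.
Dec 26, 1806 → Dec 26, 1807: 365 days.
Dec 26, 1807 → Dec 26, 1808: 366 days (Feb 29, 1808 is in that span).
Dec 26, 1808 → Dec 26, 1809: 365 days.
Dec 26, 1809 → Dec 26, 1810: 365 days.
Dec 26, 1810 → Dec 26, 1811: 365 days.
Dec 26, 1811 → Jan 26, 1812: 31 days (December has 31).
Jan 26, 1812 → Feb 26, 1812: 31 days (January has 31).
Feb 26, 1812 → Mar 26, 1812: 29 days (February has 29).
Mar 26, 1812 → Apr 26, 1812: 31 days (March has 31).
Apr 26, 1812 → May 26, 1812: 30 days (April has 30).
May 26, 1812 → Jun 26, 1812: 31 days (May has 31).
Jun 26, 1812 → Jul 26, 1812: 30 days (June has 30).
Jul 26, 1812 → Aug 26, 1812: 31 days (July has 31).
Aug 26, 1812 → Sep 26, 1812: 31 days (August has 31).
Sep 26, 1812 → Oct 26, 1812: 30 days (September has 30).
Oct 26, 1812 → Nov 26, 1812: 31 days (October has 31).
Nov 26, 1812 → Dec 26, 1812: 30 days (November has 30).
Dec 26, 1812 → Dec 28, 1812: 2 days.
Total: 3655 days.

3655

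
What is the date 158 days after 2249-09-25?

Sep has 30 days: +6 → Oct 1, 2249 (152 left).
Oct has 31 days: +31 → Nov 1, 2249 (121 left).
Nov has 30 days: +30 → Dec 1, 2249 (91 left).
Dec has 31 days: +31 → Jan 1, 2250 (60 left).
Jan has 31 days: +31 → Feb 1, 2250 (29 left).
Feb has 28 days: +28 → Mar 1, 2250 (1 left).
+1 → Mar 2, 2250.

March 2, 2250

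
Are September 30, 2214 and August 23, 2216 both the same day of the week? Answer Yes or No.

Yes

From Sep 30, 2214 to Aug 23, 2216 is 693 days.
693 mod 7 = 0, so they are the same weekday.
(Sep 30, 2214 is a Friday; Aug 23, 2216 is a Friday.)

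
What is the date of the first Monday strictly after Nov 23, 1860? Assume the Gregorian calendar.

Nov 23, 1860 is a Friday.
From Friday to the next Monday is 3 days.
Nov 23, 1860 + 3 = Nov 26, 1860.

November 26, 1860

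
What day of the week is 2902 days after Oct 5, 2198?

Oct 5, 2198 is a Friday.
2902 mod 7 = 4, so 2902 days after a Friday is Friday + 4 = Tuesday.

Tuesday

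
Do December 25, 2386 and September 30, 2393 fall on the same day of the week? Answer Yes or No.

From Dec 25, 2386 to Sep 30, 2393 is 2471 days.
2471 mod 7 = 0, so they are the same weekday.
(Dec 25, 2386 is a Thursday; Sep 30, 2393 is a Thursday.)

Yes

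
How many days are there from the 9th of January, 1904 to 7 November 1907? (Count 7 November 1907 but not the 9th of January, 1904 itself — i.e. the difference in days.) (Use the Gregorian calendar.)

1398

Jan 9, 1904 → Jan 9, 1905: 366 days (Feb 29, 1904 is in that span).
Jan 9, 1905 → Jan 9, 1906: 365 days.
Jan 9, 1906 → Jan 9, 1907: 365 days.
Jan 9, 1907 → Feb 9, 1907: 31 days (January has 31).
Feb 9, 1907 → Mar 9, 1907: 28 days (February has 28).
Mar 9, 1907 → Apr 9, 1907: 31 days (March has 31).
Apr 9, 1907 → May 9, 1907: 30 days (April has 30).
May 9, 1907 → Jun 9, 1907: 31 days (May has 31).
Jun 9, 1907 → Jul 9, 1907: 30 days (June has 30).
Jul 9, 1907 → Aug 9, 1907: 31 days (July has 31).
Aug 9, 1907 → Sep 9, 1907: 31 days (August has 31).
Sep 9, 1907 → Oct 9, 1907: 30 days (September has 30).
Oct 9, 1907 → Nov 7, 1907: 29 days.
Total: 1398 days.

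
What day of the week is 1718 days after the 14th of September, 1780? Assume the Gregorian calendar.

First find the weekday of Sep 14, 1780. Doomsday rule: the anchor day for the 1700s is Sunday. For year 80: 80÷12 = 6 r 8, and 8÷4 = 2, so 6+8+2 = 16.
Sunday + 16 ≡ Tuesday — that's 1780's doomsday.
In September the doomsday date is Sep 5.
Sep 14 is 9 days after Sep 5; 9 mod 7 = 2, so Tuesday + 2 = Thursday.
1718 mod 7 = 3, so 1718 days after a Thursday is Thursday + 3 = Sunday.

Sunday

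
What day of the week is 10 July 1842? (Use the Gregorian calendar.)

Sunday

Doomsday rule: the anchor day for the 1800s is Friday. For year 42: 42÷12 = 3 r 6, and 6÷4 = 1, so 3+6+1 = 10.
Friday + 10 ≡ Monday — that's 1842's doomsday.
In July the doomsday date is Jul 11.
Jul 10 is 1 day before Jul 11; 1 mod 7 = 1, so Monday − 1 = Sunday.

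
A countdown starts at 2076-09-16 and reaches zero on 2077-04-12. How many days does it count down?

Sep 16, 2076 → Oct 16, 2076: 30 days (September has 30).
Oct 16, 2076 → Nov 16, 2076: 31 days (October has 31).
Nov 16, 2076 → Dec 16, 2076: 30 days (November has 30).
Dec 16, 2076 → Jan 16, 2077: 31 days (December has 31).
Jan 16, 2077 → Feb 16, 2077: 31 days (January has 31).
Feb 16, 2077 → Mar 16, 2077: 28 days (February has 28).
Mar 16, 2077 → Apr 12, 2077: 27 days.
Total: 208 days.

208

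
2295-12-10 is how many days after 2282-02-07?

5054

Feb 7, 2282 → Feb 7, 2283: 365 days.
Feb 7, 2283 → Feb 7, 2284: 365 days.
Feb 7, 2284 → Feb 7, 2285: 366 days (Feb 29, 2284 is in that span).
Feb 7, 2285 → Feb 7, 2286: 365 days.
Feb 7, 2286 → Feb 7, 2287: 365 days.
Feb 7, 2287 → Feb 7, 2288: 365 days.
Feb 7, 2288 → Feb 7, 2289: 366 days (Feb 29, 2288 is in that span).
Feb 7, 2289 → Feb 7, 2290: 365 days.
Feb 7, 2290 → Feb 7, 2291: 365 days.
Feb 7, 2291 → Feb 7, 2292: 365 days.
Feb 7, 2292 → Feb 7, 2293: 366 days (Feb 29, 2292 is in that span).
Feb 7, 2293 → Feb 7, 2294: 365 days.
Feb 7, 2294 → Feb 7, 2295: 365 days.
Feb 7, 2295 → Mar 7, 2295: 28 days (February has 28).
Mar 7, 2295 → Apr 7, 2295: 31 days (March has 31).
Apr 7, 2295 → May 7, 2295: 30 days (April has 30).
May 7, 2295 → Jun 7, 2295: 31 days (May has 31).
Jun 7, 2295 → Jul 7, 2295: 30 days (June has 30).
Jul 7, 2295 → Aug 7, 2295: 31 days (July has 31).
Aug 7, 2295 → Sep 7, 2295: 31 days (August has 31).
Sep 7, 2295 → Oct 7, 2295: 30 days (September has 30).
Oct 7, 2295 → Nov 7, 2295: 31 days (October has 31).
Nov 7, 2295 → Dec 7, 2295: 30 days (November has 30).
Dec 7, 2295 → Dec 10, 2295: 3 days.
Total: 5054 days.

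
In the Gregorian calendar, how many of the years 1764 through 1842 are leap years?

19

Multiples of 4 in [1764,1842]: 20.
Of those, multiples of 100: 1 (not leap unless ÷400).
Multiples of 400: 0.
Leap years = 20 − 1 + 0 = 19.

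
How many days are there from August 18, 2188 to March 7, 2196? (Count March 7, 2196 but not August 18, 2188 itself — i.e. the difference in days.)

Aug 18, 2188 → Aug 18, 2189: 365 days.
Aug 18, 2189 → Aug 18, 2190: 365 days.
Aug 18, 2190 → Aug 18, 2191: 365 days.
Aug 18, 2191 → Aug 18, 2192: 366 days (Feb 29, 2192 is in that span).
Aug 18, 2192 → Aug 18, 2193: 365 days.
Aug 18, 2193 → Aug 18, 2194: 365 days.
Aug 18, 2194 → Aug 18, 2195: 365 days.
Aug 18, 2195 → Sep 18, 2195: 31 days (August has 31).
Sep 18, 2195 → Oct 18, 2195: 30 days (September has 30).
Oct 18, 2195 → Nov 18, 2195: 31 days (October has 31).
Nov 18, 2195 → Dec 18, 2195: 30 days (November has 30).
Dec 18, 2195 → Jan 18, 2196: 31 days (December has 31).
Jan 18, 2196 → Feb 18, 2196: 31 days (January has 31).
Feb 18, 2196 → Mar 7, 2196: 18 days.
Total: 2758 days.

2758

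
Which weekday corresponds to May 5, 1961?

January 1, 1961 is a Sunday.
Jan 1, 1961 → Feb 1, 1961: 31 days (January has 31).
Feb 1, 1961 → Mar 1, 1961: 28 days (February has 28).
Mar 1, 1961 → Apr 1, 1961: 31 days (March has 31).
Apr 1, 1961 → May 1, 1961: 30 days (April has 30).
May 1, 1961 → May 5, 1961: 4 days.
Total: 124 days.
124 mod 7 = 5, so Sunday + 5 = Friday.

Friday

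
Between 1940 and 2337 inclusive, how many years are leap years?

97

Multiples of 4 in [1940,2337]: 100.
Of those, multiples of 100: 4 (not leap unless ÷400).
Multiples of 400: 1.
Leap years = 100 − 4 + 1 = 97.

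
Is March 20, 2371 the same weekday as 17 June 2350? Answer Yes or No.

Yes

From Jun 17, 2350 to Mar 20, 2371 is 7581 days.
7581 mod 7 = 0, so they are the same weekday.
(Jun 17, 2350 is a Saturday; Mar 20, 2371 is a Saturday.)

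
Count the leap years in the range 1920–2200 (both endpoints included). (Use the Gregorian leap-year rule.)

69

Multiples of 4 in [1920,2200]: 71.
Of those, multiples of 100: 3 (not leap unless ÷400).
Multiples of 400: 1.
Leap years = 71 − 3 + 1 = 69.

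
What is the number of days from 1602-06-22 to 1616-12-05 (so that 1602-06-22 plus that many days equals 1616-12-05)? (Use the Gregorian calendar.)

5280

Jun 22, 1602 → Jun 22, 1603: 365 days.
Jun 22, 1603 → Jun 22, 1604: 366 days (Feb 29, 1604 is in that span).
Jun 22, 1604 → Jun 22, 1605: 365 days.
Jun 22, 1605 → Jun 22, 1606: 365 days.
Jun 22, 1606 → Jun 22, 1607: 365 days.
Jun 22, 1607 → Jun 22, 1608: 366 days (Feb 29, 1608 is in that span).
Jun 22, 1608 → Jun 22, 1609: 365 days.
Jun 22, 1609 → Jun 22, 1610: 365 days.
Jun 22, 1610 → Jun 22, 1611: 365 days.
Jun 22, 1611 → Jun 22, 1612: 366 days (Feb 29, 1612 is in that span).
Jun 22, 1612 → Jun 22, 1613: 365 days.
Jun 22, 1613 → Jun 22, 1614: 365 days.
Jun 22, 1614 → Jun 22, 1615: 365 days.
Jun 22, 1615 → Jun 22, 1616: 366 days (Feb 29, 1616 is in that span).
Jun 22, 1616 → Jul 22, 1616: 30 days (June has 30).
Jul 22, 1616 → Aug 22, 1616: 31 days (July has 31).
Aug 22, 1616 → Sep 22, 1616: 31 days (August has 31).
Sep 22, 1616 → Oct 22, 1616: 30 days (September has 30).
Oct 22, 1616 → Nov 22, 1616: 31 days (October has 31).
Nov 22, 1616 → Dec 5, 1616: 13 days.
Total: 5280 days.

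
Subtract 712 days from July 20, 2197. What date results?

August 8, 2195

−365 (one year) → Jul 20, 2196 (347 left).
−20 → Jun 30, 2196 (end of Jun, 30 days; 327 left).
−30 → May 31, 2196 (end of May, 31 days; 297 left).
−31 → Apr 30, 2196 (end of Apr, 30 days; 266 left).
−30 → Mar 31, 2196 (end of Mar, 31 days; 236 left).
−31 → Feb 29, 2196 (end of Feb, 29 days; 205 left).
−29 → Jan 31, 2196 (end of Jan, 31 days; 176 left).
−31 → Dec 31, 2195 (end of Dec, 31 days; 145 left).
−31 → Nov 30, 2195 (end of Nov, 30 days; 114 left).
−30 → Oct 31, 2195 (end of Oct, 31 days; 84 left).
−31 → Sep 30, 2195 (end of Sep, 30 days; 53 left).
−30 → Aug 31, 2195 (end of Aug, 31 days; 23 left).
−23 → Aug 8, 2195.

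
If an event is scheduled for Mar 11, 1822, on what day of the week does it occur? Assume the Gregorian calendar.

Doomsday rule: the anchor day for the 1800s is Friday. For year 22: 22÷12 = 1 r 10, and 10÷4 = 2, so 1+10+2 = 13.
Friday + 13 ≡ Thursday — that's 1822's doomsday.
In March the doomsday date is Mar 14.
Mar 11 is 3 days before Mar 14; 3 mod 7 = 3, so Thursday − 3 = Monday.

Monday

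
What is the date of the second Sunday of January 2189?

January 1, 2189 is a Thursday.
The first Sunday is therefore January 4 (3 days later).
The second Sunday is 4 + 1×7 = January 11.

January 11, 2189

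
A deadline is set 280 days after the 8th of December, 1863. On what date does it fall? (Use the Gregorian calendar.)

Dec has 31 days: +24 → Jan 1, 1864 (256 left).
Jan has 31 days: +31 → Feb 1, 1864 (225 left).
Feb has 29 days: +29 → Mar 1, 1864 (196 left).
Mar has 31 days: +31 → Apr 1, 1864 (165 left).
Apr has 30 days: +30 → May 1, 1864 (135 left).
May has 31 days: +31 → Jun 1, 1864 (104 left).
Jun has 30 days: +30 → Jul 1, 1864 (74 left).
Jul has 31 days: +31 → Aug 1, 1864 (43 left).
Aug has 31 days: +31 → Sep 1, 1864 (12 left).
+12 → Sep 13, 1864.

September 13, 1864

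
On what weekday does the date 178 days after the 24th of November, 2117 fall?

Saturday

First find the weekday of Nov 24, 2117. Doomsday rule: the anchor day for the 2100s is Sunday. For year 17: 17÷12 = 1 r 5, and 5÷4 = 1, so 1+5+1 = 7.
Sunday + 7 ≡ Sunday — that's 2117's doomsday.
In November the doomsday date is Nov 7.
Nov 24 is 17 days after Nov 7; 17 mod 7 = 3, so Sunday + 3 = Wednesday.
178 mod 7 = 3, so 178 days after a Wednesday is Wednesday + 3 = Saturday.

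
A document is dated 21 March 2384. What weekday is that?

Doomsday rule: the anchor day for the 2300s is Wednesday. For year 84: 84÷12 = 7 r 0, and 0÷4 = 0, so 7+0+0 = 7.
Wednesday + 7 ≡ Wednesday — that's 2384's doomsday.
In March the doomsday date is Mar 14.
Mar 21 is 7 days after Mar 14; 7 mod 7 = 0, so Wednesday + 0 = Wednesday.

Wednesday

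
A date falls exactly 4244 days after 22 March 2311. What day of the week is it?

Friday

First find the weekday of Mar 22, 2311. Doomsday rule: the anchor day for the 2300s is Wednesday. For year 11: 11÷12 = 0 r 11, and 11÷4 = 2, so 0+11+2 = 13.
Wednesday + 13 ≡ Tuesday — that's 2311's doomsday.
In March the doomsday date is Mar 14.
Mar 22 is 8 days after Mar 14; 8 mod 7 = 1, so Tuesday + 1 = Wednesday.
4244 mod 7 = 2, so 4244 days after a Wednesday is Wednesday + 2 = Friday.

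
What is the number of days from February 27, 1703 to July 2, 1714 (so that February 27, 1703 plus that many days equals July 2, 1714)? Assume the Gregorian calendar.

4143

Feb 27, 1703 → Feb 27, 1704: 365 days.
Feb 27, 1704 → Feb 27, 1705: 366 days (Feb 29, 1704 is in that span).
Feb 27, 1705 → Feb 27, 1706: 365 days.
Feb 27, 1706 → Feb 27, 1707: 365 days.
Feb 27, 1707 → Feb 27, 1708: 365 days.
Feb 27, 1708 → Feb 27, 1709: 366 days (Feb 29, 1708 is in that span).
Feb 27, 1709 → Feb 27, 1710: 365 days.
Feb 27, 1710 → Feb 27, 1711: 365 days.
Feb 27, 1711 → Feb 27, 1712: 365 days.
Feb 27, 1712 → Feb 27, 1713: 366 days (Feb 29, 1712 is in that span).
Feb 27, 1713 → Feb 27, 1714: 365 days.
Feb 27, 1714 → Mar 27, 1714: 28 days (February has 28).
Mar 27, 1714 → Apr 27, 1714: 31 days (March has 31).
Apr 27, 1714 → May 27, 1714: 30 days (April has 30).
May 27, 1714 → Jun 27, 1714: 31 days (May has 31).
Jun 27, 1714 → Jul 2, 1714: 5 days.
Total: 4143 days.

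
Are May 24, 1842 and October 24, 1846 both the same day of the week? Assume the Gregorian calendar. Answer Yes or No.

From May 24, 1842 to Oct 24, 1846 is 1614 days.
1614 mod 7 = 4, so they are different weekdays.
(May 24, 1842 is a Tuesday; Oct 24, 1846 is a Saturday.)

No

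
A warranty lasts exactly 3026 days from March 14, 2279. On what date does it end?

June 26, 2287

+366 (one year; includes Feb 29, 2280) → Mar 14, 2280 (2660 left).
+365 (one year) → Mar 14, 2281 (2295 left).
+365 (one year) → Mar 14, 2282 (1930 left).
+365 (one year) → Mar 14, 2283 (1565 left).
+366 (one year; includes Feb 29, 2284) → Mar 14, 2284 (1199 left).
+365 (one year) → Mar 14, 2285 (834 left).
+365 (one year) → Mar 14, 2286 (469 left).
+365 (one year) → Mar 14, 2287 (104 left).
Mar has 31 days: +18 → Apr 1, 2287 (86 left).
Apr has 30 days: +30 → May 1, 2287 (56 left).
May has 31 days: +31 → Jun 1, 2287 (25 left).
+25 → Jun 26, 2287.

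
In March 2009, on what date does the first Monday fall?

March 2, 2009

March 1, 2009 is a Sunday.
The first Monday is therefore March 2 (1 days later).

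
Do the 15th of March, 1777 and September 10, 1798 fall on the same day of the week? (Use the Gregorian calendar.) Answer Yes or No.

From Mar 15, 1777 to Sep 10, 1798 is 7849 days.
7849 mod 7 = 2, so they are different weekdays.
(Mar 15, 1777 is a Saturday; Sep 10, 1798 is a Monday.)

No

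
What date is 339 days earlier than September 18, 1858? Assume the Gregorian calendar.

−18 → Aug 31, 1858 (end of Aug, 31 days; 321 left).
−31 → Jul 31, 1858 (end of Jul, 31 days; 290 left).
−31 → Jun 30, 1858 (end of Jun, 30 days; 259 left).
−30 → May 31, 1858 (end of May, 31 days; 229 left).
−31 → Apr 30, 1858 (end of Apr, 30 days; 198 left).
−30 → Mar 31, 1858 (end of Mar, 31 days; 168 left).
−31 → Feb 28, 1858 (end of Feb, 28 days; 137 left).
−28 → Jan 31, 1858 (end of Jan, 31 days; 109 left).
−31 → Dec 31, 1857 (end of Dec, 31 days; 78 left).
−31 → Nov 30, 1857 (end of Nov, 30 days; 47 left).
−30 → Oct 31, 1857 (end of Oct, 31 days; 17 left).
−17 → Oct 14, 1857.

October 14, 1857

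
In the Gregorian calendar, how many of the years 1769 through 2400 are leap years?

153

Multiples of 4 in [1769,2400]: 158.
Of those, multiples of 100: 7 (not leap unless ÷400).
Multiples of 400: 2.
Leap years = 158 − 7 + 2 = 153.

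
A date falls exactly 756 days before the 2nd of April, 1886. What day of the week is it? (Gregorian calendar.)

Apr 2, 1886 is a Friday.
756 mod 7 = 0, so 756 days before a Friday is Friday − 0 = Friday.

Friday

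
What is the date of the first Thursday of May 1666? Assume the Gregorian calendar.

May 6, 1666

May 1, 1666 is a Saturday.
The first Thursday is therefore May 6 (5 days later).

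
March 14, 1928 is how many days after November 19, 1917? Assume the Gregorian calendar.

3768

Nov 19, 1917 → Nov 19, 1918: 365 days.
Nov 19, 1918 → Nov 19, 1919: 365 days.
Nov 19, 1919 → Nov 19, 1920: 366 days (Feb 29, 1920 is in that span).
Nov 19, 1920 → Nov 19, 1921: 365 days.
Nov 19, 1921 → Nov 19, 1922: 365 days.
Nov 19, 1922 → Nov 19, 1923: 365 days.
Nov 19, 1923 → Nov 19, 1924: 366 days (Feb 29, 1924 is in that span).
Nov 19, 1924 → Nov 19, 1925: 365 days.
Nov 19, 1925 → Nov 19, 1926: 365 days.
Nov 19, 1926 → Nov 19, 1927: 365 days.
Nov 19, 1927 → Dec 19, 1927: 30 days (November has 30).
Dec 19, 1927 → Jan 19, 1928: 31 days (December has 31).
Jan 19, 1928 → Feb 19, 1928: 31 days (January has 31).
Feb 19, 1928 → Mar 14, 1928: 24 days.
Total: 3768 days.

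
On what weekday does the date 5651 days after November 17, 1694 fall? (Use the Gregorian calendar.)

First find the weekday of Nov 17, 1694. Doomsday rule: the anchor day for the 1600s is Tuesday. For year 94: 94÷12 = 7 r 10, and 10÷4 = 2, so 7+10+2 = 19.
Tuesday + 19 ≡ Sunday — that's 1694's doomsday.
In November the doomsday date is Nov 7.
Nov 17 is 10 days after Nov 7; 10 mod 7 = 3, so Sunday + 3 = Wednesday.
5651 mod 7 = 2, so 5651 days after a Wednesday is Wednesday + 2 = Friday.

Friday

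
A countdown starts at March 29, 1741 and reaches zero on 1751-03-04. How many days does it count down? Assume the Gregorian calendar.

Mar 29, 1741 → Mar 29, 1742: 365 days.
Mar 29, 1742 → Mar 29, 1743: 365 days.
Mar 29, 1743 → Mar 29, 1744: 366 days (Feb 29, 1744 is in that span).
Mar 29, 1744 → Mar 29, 1745: 365 days.
Mar 29, 1745 → Mar 29, 1746: 365 days.
Mar 29, 1746 → Mar 29, 1747: 365 days.
Mar 29, 1747 → Mar 29, 1748: 366 days (Feb 29, 1748 is in that span).
Mar 29, 1748 → Mar 29, 1749: 365 days.
Mar 29, 1749 → Mar 29, 1750: 365 days.
Mar 29, 1750 → Apr 29, 1750: 31 days (March has 31).
Apr 29, 1750 → May 29, 1750: 30 days (April has 30).
May 29, 1750 → Jun 29, 1750: 31 days (May has 31).
Jun 29, 1750 → Jul 29, 1750: 30 days (June has 30).
Jul 29, 1750 → Aug 29, 1750: 31 days (July has 31).
Aug 29, 1750 → Sep 29, 1750: 31 days (August has 31).
Sep 29, 1750 → Oct 29, 1750: 30 days (September has 30).
Oct 29, 1750 → Nov 29, 1750: 31 days (October has 31).
Nov 29, 1750 → Dec 29, 1750: 30 days (November has 30).
Dec 29, 1750 → Jan 29, 1751: 31 days (December has 31).
Jan 29, 1751 → Feb 28, 1751: 30 days (January has 31).
Feb 28, 1751 → Mar 4, 1751: 4 days.
Total: 3627 days.

3627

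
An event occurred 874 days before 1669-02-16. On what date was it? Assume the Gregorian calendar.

−366 (one year; includes Feb 29, 1668) → Feb 16, 1668 (508 left).
−365 (one year) → Feb 16, 1667 (143 left).
−16 → Jan 31, 1667 (end of Jan, 31 days; 127 left).
−31 → Dec 31, 1666 (end of Dec, 31 days; 96 left).
−31 → Nov 30, 1666 (end of Nov, 30 days; 65 left).
−30 → Oct 31, 1666 (end of Oct, 31 days; 35 left).
−31 → Sep 30, 1666 (end of Sep, 30 days; 4 left).
−4 → Sep 26, 1666.

September 26, 1666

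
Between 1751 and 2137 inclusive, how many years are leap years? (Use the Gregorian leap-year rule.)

Multiples of 4 in [1751,2137]: 97.
Of those, multiples of 100: 4 (not leap unless ÷400).
Multiples of 400: 1.
Leap years = 97 − 4 + 1 = 94.

94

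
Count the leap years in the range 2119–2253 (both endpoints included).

Multiples of 4 in [2119,2253]: 34.
Of those, multiples of 100: 1 (not leap unless ÷400).
Multiples of 400: 0.
Leap years = 34 − 1 + 0 = 33.

33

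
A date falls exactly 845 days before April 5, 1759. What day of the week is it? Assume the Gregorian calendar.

First find the weekday of Apr 5, 1759. Doomsday rule: the anchor day for the 1700s is Sunday. For year 59: 59÷12 = 4 r 11, and 11÷4 = 2, so 4+11+2 = 17.
Sunday + 17 ≡ Wednesday — that's 1759's doomsday.
In April the doomsday date is Apr 4.
Apr 5 is 1 day after Apr 4; 1 mod 7 = 1, so Wednesday + 1 = Thursday.
845 mod 7 = 5, so 845 days before a Thursday is Thursday − 5 = Saturday.

Saturday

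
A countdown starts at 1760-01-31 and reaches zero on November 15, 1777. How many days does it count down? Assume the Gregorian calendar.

Jan 31, 1760 → Jan 31, 1761: 366 days (Feb 29, 1760 is in that span).
Jan 31, 1761 → Jan 31, 1762: 365 days.
Jan 31, 1762 → Jan 31, 1763: 365 days.
Jan 31, 1763 → Jan 31, 1764: 365 days.
Jan 31, 1764 → Jan 31, 1765: 366 days (Feb 29, 1764 is in that span).
Jan 31, 1765 → Jan 31, 1766: 365 days.
Jan 31, 1766 → Jan 31, 1767: 365 days.
Jan 31, 1767 → Jan 31, 1768: 365 days.
Jan 31, 1768 → Jan 31, 1769: 366 days (Feb 29, 1768 is in that span).
Jan 31, 1769 → Jan 31, 1770: 365 days.
Jan 31, 1770 → Jan 31, 1771: 365 days.
Jan 31, 1771 → Jan 31, 1772: 365 days.
Jan 31, 1772 → Jan 31, 1773: 366 days (Feb 29, 1772 is in that span).
Jan 31, 1773 → Jan 31, 1774: 365 days.
Jan 31, 1774 → Jan 31, 1775: 365 days.
Jan 31, 1775 → Jan 31, 1776: 365 days.
Jan 31, 1776 → Jan 31, 1777: 366 days (Feb 29, 1776 is in that span).
Jan 31, 1777 → Feb 28, 1777: 28 days (January has 31).
Feb 28, 1777 → Mar 28, 1777: 28 days (February has 28).
Mar 28, 1777 → Apr 28, 1777: 31 days (March has 31).
Apr 28, 1777 → May 28, 1777: 30 days (April has 30).
May 28, 1777 → Jun 28, 1777: 31 days (May has 31).
Jun 28, 1777 → Jul 28, 1777: 30 days (June has 30).
Jul 28, 1777 → Aug 28, 1777: 31 days (July has 31).
Aug 28, 1777 → Sep 28, 1777: 31 days (August has 31).
Sep 28, 1777 → Oct 28, 1777: 30 days (September has 30).
Oct 28, 1777 → Nov 15, 1777: 18 days.
Total: 6498 days.

6498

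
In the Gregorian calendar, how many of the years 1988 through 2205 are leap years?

Multiples of 4 in [1988,2205]: 55.
Of those, multiples of 100: 3 (not leap unless ÷400).
Multiples of 400: 1.
Leap years = 55 − 3 + 1 = 53.

53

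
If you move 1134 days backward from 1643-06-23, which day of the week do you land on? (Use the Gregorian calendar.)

First find the weekday of Jun 23, 1643. Doomsday rule: the anchor day for the 1600s is Tuesday. For year 43: 43÷12 = 3 r 7, and 7÷4 = 1, so 3+7+1 = 11.
Tuesday + 11 ≡ Saturday — that's 1643's doomsday.
In June the doomsday date is Jun 6.
Jun 23 is 17 days after Jun 6; 17 mod 7 = 3, so Saturday + 3 = Tuesday.
1134 mod 7 = 0, so 1134 days before a Tuesday is Tuesday − 0 = Tuesday.

Tuesday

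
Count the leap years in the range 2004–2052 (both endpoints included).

13

Multiples of 4 in [2004,2052]: 13.
Of those, multiples of 100: 0 (not leap unless ÷400).
Multiples of 400: 0.
Leap years = 13 − 0 + 0 = 13.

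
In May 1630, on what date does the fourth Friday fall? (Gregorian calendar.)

May 1, 1630 is a Wednesday.
The first Friday is therefore May 3 (2 days later).
The fourth Friday is 3 + 3×7 = May 24.

May 24, 1630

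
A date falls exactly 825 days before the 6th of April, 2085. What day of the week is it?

Apr 6, 2085 is a Friday.
825 mod 7 = 6, so 825 days before a Friday is Friday − 6 = Saturday.

Saturday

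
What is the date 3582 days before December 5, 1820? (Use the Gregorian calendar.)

February 14, 1811

−366 (one year; includes Feb 29, 1820) → Dec 5, 1819 (3216 left).
−365 (one year) → Dec 5, 1818 (2851 left).
−365 (one year) → Dec 5, 1817 (2486 left).
−365 (one year) → Dec 5, 1816 (2121 left).
−366 (one year; includes Feb 29, 1816) → Dec 5, 1815 (1755 left).
−365 (one year) → Dec 5, 1814 (1390 left).
−365 (one year) → Dec 5, 1813 (1025 left).
−365 (one year) → Dec 5, 1812 (660 left).
−366 (one year; includes Feb 29, 1812) → Dec 5, 1811 (294 left).
−5 → Nov 30, 1811 (end of Nov, 30 days; 289 left).
−30 → Oct 31, 1811 (end of Oct, 31 days; 259 left).
−31 → Sep 30, 1811 (end of Sep, 30 days; 228 left).
−30 → Aug 31, 1811 (end of Aug, 31 days; 198 left).
−31 → Jul 31, 1811 (end of Jul, 31 days; 167 left).
−31 → Jun 30, 1811 (end of Jun, 30 days; 136 left).
−30 → May 31, 1811 (end of May, 31 days; 106 left).
−31 → Apr 30, 1811 (end of Apr, 30 days; 75 left).
−30 → Mar 31, 1811 (end of Mar, 31 days; 45 left).
−31 → Feb 28, 1811 (end of Feb, 28 days; 14 left).
−14 → Feb 14, 1811.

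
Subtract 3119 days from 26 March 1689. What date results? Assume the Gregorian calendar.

−365 (one year) → Mar 26, 1688 (2754 left).
−366 (one year; includes Feb 29, 1688) → Mar 26, 1687 (2388 left).
−365 (one year) → Mar 26, 1686 (2023 left).
−365 (one year) → Mar 26, 1685 (1658 left).
−365 (one year) → Mar 26, 1684 (1293 left).
−366 (one year; includes Feb 29, 1684) → Mar 26, 1683 (927 left).
−365 (one year) → Mar 26, 1682 (562 left).
−365 (one year) → Mar 26, 1681 (197 left).
−26 → Feb 28, 1681 (end of Feb, 28 days; 171 left).
−28 → Jan 31, 1681 (end of Jan, 31 days; 143 left).
−31 → Dec 31, 1680 (end of Dec, 31 days; 112 left).
−31 → Nov 30, 1680 (end of Nov, 30 days; 81 left).
−30 → Oct 31, 1680 (end of Oct, 31 days; 51 left).
−31 → Sep 30, 1680 (end of Sep, 30 days; 20 left).
−20 → Sep 10, 1680.

September 10, 1680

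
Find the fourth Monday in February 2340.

February 1, 2340 is a Thursday.
The first Monday is therefore February 5 (4 days later).
The fourth Monday is 5 + 3×7 = February 26.

February 26, 2340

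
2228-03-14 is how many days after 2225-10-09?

887

Oct 9, 2225 → Oct 9, 2226: 365 days.
Oct 9, 2226 → Oct 9, 2227: 365 days.
Oct 9, 2227 → Nov 9, 2227: 31 days (October has 31).
Nov 9, 2227 → Dec 9, 2227: 30 days (November has 30).
Dec 9, 2227 → Jan 9, 2228: 31 days (December has 31).
Jan 9, 2228 → Feb 9, 2228: 31 days (January has 31).
Feb 9, 2228 → Mar 9, 2228: 29 days (February has 29).
Mar 9, 2228 → Mar 14, 2228: 5 days.
Total: 887 days.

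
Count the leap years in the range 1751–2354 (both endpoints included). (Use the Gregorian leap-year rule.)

146

Multiples of 4 in [1751,2354]: 151.
Of those, multiples of 100: 6 (not leap unless ÷400).
Multiples of 400: 1.
Leap years = 151 − 6 + 1 = 146.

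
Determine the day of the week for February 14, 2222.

Thursday

Doomsday rule: the anchor day for the 2200s is Friday. For year 22: 22÷12 = 1 r 10, and 10÷4 = 2, so 1+10+2 = 13.
Friday + 13 ≡ Thursday — that's 2222's doomsday.
In February the doomsday date is Feb 28 (2222 is not a leap year).
Feb 14 is 14 days before Feb 28; 14 mod 7 = 0, so Thursday − 0 = Thursday.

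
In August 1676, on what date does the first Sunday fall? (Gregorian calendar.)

August 1, 1676 is a Saturday.
The first Sunday is therefore August 2 (1 days later).

August 2, 1676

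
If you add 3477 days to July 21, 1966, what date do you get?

January 27, 1976

+365 (one year) → Jul 21, 1967 (3112 left).
+366 (one year; includes Feb 29, 1968) → Jul 21, 1968 (2746 left).
+365 (one year) → Jul 21, 1969 (2381 left).
+365 (one year) → Jul 21, 1970 (2016 left).
+365 (one year) → Jul 21, 1971 (1651 left).
+366 (one year; includes Feb 29, 1972) → Jul 21, 1972 (1285 left).
+365 (one year) → Jul 21, 1973 (920 left).
+365 (one year) → Jul 21, 1974 (555 left).
+365 (one year) → Jul 21, 1975 (190 left).
Jul has 31 days: +11 → Aug 1, 1975 (179 left).
Aug has 31 days: +31 → Sep 1, 1975 (148 left).
Sep has 30 days: +30 → Oct 1, 1975 (118 left).
Oct has 31 days: +31 → Nov 1, 1975 (87 left).
Nov has 30 days: +30 → Dec 1, 1975 (57 left).
Dec has 31 days: +31 → Jan 1, 1976 (26 left).
+26 → Jan 27, 1976.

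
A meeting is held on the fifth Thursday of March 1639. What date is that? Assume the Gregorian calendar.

March 31, 1639

March 1, 1639 is a Tuesday.
The first Thursday is therefore March 3 (2 days later).
The fifth Thursday is 3 + 4×7 = March 31.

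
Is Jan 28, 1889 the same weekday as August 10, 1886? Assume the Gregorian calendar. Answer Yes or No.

No

From Aug 10, 1886 to Jan 28, 1889 is 902 days.
902 mod 7 = 6, so they are different weekdays.
(Aug 10, 1886 is a Tuesday; Jan 28, 1889 is a Monday.)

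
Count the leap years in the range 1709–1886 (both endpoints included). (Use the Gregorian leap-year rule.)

43

Multiples of 4 in [1709,1886]: 44.
Of those, multiples of 100: 1 (not leap unless ÷400).
Multiples of 400: 0.
Leap years = 44 − 1 + 0 = 43.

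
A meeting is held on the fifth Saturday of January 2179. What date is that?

January 30, 2179

January 1, 2179 is a Friday.
The first Saturday is therefore January 2 (1 days later).
The fifth Saturday is 2 + 4×7 = January 30.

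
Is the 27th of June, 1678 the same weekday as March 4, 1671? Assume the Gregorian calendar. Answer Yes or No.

From Mar 4, 1671 to Jun 27, 1678 is 2672 days.
2672 mod 7 = 5, so they are different weekdays.
(Mar 4, 1671 is a Wednesday; Jun 27, 1678 is a Monday.)

No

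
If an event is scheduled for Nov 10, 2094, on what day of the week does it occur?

Wednesday

Doomsday rule: the anchor day for the 2000s is Tuesday. For year 94: 94÷12 = 7 r 10, and 10÷4 = 2, so 7+10+2 = 19.
Tuesday + 19 ≡ Sunday — that's 2094's doomsday.
In November the doomsday date is Nov 7.
Nov 10 is 3 days after Nov 7; 3 mod 7 = 3, so Sunday + 3 = Wednesday.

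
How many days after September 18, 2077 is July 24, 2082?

1770

Sep 18, 2077 → Sep 18, 2078: 365 days.
Sep 18, 2078 → Sep 18, 2079: 365 days.
Sep 18, 2079 → Sep 18, 2080: 366 days (Feb 29, 2080 is in that span).
Sep 18, 2080 → Sep 18, 2081: 365 days.
Sep 18, 2081 → Oct 18, 2081: 30 days (September has 30).
Oct 18, 2081 → Nov 18, 2081: 31 days (October has 31).
Nov 18, 2081 → Dec 18, 2081: 30 days (November has 30).
Dec 18, 2081 → Jan 18, 2082: 31 days (December has 31).
Jan 18, 2082 → Feb 18, 2082: 31 days (January has 31).
Feb 18, 2082 → Mar 18, 2082: 28 days (February has 28).
Mar 18, 2082 → Apr 18, 2082: 31 days (March has 31).
Apr 18, 2082 → May 18, 2082: 30 days (April has 30).
May 18, 2082 → Jun 18, 2082: 31 days (May has 31).
Jun 18, 2082 → Jul 18, 2082: 30 days (June has 30).
Jul 18, 2082 → Jul 24, 2082: 6 days.
Total: 1770 days.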